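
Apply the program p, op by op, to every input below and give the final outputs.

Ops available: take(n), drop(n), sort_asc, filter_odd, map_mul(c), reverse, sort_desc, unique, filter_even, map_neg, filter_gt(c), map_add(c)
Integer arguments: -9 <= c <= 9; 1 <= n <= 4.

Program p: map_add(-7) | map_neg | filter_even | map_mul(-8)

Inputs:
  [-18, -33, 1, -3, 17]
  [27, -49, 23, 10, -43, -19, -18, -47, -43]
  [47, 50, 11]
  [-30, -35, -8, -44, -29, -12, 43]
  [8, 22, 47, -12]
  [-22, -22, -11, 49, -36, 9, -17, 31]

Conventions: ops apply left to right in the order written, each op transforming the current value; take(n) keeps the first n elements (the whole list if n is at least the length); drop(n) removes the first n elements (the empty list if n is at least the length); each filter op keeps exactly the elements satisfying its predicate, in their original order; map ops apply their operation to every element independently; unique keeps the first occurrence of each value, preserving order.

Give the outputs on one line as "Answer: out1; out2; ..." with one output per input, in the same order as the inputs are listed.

[-320, -48, -80, 80]; [160, -448, 128, -400, -208, -432, -400]; [320, 32]; [-336, -288, 288]; [320]; [-144, 336, 16, -192, 192]

Execution, op by op:
  [-18, -33, 1, -3, 17] -> [-25, -40, -6, -10, 10] -> [25, 40, 6, 10, -10] -> [40, 6, 10, -10] -> [-320, -48, -80, 80]
  [27, -49, 23, 10, -43, -19, -18, -47, -43] -> [20, -56, 16, 3, -50, -26, -25, -54, -50] -> [-20, 56, -16, -3, 50, 26, 25, 54, 50] -> [-20, 56, -16, 50, 26, 54, 50] -> [160, -448, 128, -400, -208, -432, -400]
  [47, 50, 11] -> [40, 43, 4] -> [-40, -43, -4] -> [-40, -4] -> [320, 32]
  [-30, -35, -8, -44, -29, -12, 43] -> [-37, -42, -15, -51, -36, -19, 36] -> [37, 42, 15, 51, 36, 19, -36] -> [42, 36, -36] -> [-336, -288, 288]
  [8, 22, 47, -12] -> [1, 15, 40, -19] -> [-1, -15, -40, 19] -> [-40] -> [320]
  [-22, -22, -11, 49, -36, 9, -17, 31] -> [-29, -29, -18, 42, -43, 2, -24, 24] -> [29, 29, 18, -42, 43, -2, 24, -24] -> [18, -42, -2, 24, -24] -> [-144, 336, 16, -192, 192]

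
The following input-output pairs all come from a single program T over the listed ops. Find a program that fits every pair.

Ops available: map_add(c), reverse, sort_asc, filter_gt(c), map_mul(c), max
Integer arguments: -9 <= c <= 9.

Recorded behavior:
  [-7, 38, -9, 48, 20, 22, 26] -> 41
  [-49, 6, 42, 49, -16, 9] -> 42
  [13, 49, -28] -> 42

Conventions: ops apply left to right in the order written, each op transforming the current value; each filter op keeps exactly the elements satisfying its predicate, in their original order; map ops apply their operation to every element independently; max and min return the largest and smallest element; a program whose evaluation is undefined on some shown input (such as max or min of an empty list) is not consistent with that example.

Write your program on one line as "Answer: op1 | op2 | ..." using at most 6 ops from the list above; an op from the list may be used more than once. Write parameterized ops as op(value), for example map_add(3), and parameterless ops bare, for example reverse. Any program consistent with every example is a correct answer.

reverse | map_add(-7) | reverse | sort_asc | max

Check, running the answer program on each example:
  [-7, 38, -9, 48, 20, 22, 26] -> [26, 22, 20, 48, -9, 38, -7] -> [19, 15, 13, 41, -16, 31, -14] -> [-14, 31, -16, 41, 13, 15, 19] -> [-16, -14, 13, 15, 19, 31, 41] -> 41
  [-49, 6, 42, 49, -16, 9] -> [9, -16, 49, 42, 6, -49] -> [2, -23, 42, 35, -1, -56] -> [-56, -1, 35, 42, -23, 2] -> [-56, -23, -1, 2, 35, 42] -> 42
  [13, 49, -28] -> [-28, 49, 13] -> [-35, 42, 6] -> [6, 42, -35] -> [-35, 6, 42] -> 42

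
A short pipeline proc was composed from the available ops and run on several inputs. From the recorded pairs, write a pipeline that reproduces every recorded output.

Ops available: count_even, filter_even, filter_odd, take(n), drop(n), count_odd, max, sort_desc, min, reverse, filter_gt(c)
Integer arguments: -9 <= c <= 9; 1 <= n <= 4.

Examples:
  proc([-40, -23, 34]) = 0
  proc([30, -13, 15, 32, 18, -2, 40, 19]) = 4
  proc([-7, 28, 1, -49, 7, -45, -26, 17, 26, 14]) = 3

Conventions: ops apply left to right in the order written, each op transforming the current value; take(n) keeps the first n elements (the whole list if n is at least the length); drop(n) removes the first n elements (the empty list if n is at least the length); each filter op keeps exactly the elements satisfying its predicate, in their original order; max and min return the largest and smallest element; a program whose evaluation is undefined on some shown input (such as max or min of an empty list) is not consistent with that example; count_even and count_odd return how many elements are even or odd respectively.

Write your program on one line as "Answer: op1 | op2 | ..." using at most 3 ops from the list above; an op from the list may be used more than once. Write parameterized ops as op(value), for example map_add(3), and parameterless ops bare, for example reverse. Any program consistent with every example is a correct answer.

drop(3) | count_even

Check, running the answer program on each example:
  [-40, -23, 34] -> [] -> 0
  [30, -13, 15, 32, 18, -2, 40, 19] -> [32, 18, -2, 40, 19] -> 4
  [-7, 28, 1, -49, 7, -45, -26, 17, 26, 14] -> [-49, 7, -45, -26, 17, 26, 14] -> 3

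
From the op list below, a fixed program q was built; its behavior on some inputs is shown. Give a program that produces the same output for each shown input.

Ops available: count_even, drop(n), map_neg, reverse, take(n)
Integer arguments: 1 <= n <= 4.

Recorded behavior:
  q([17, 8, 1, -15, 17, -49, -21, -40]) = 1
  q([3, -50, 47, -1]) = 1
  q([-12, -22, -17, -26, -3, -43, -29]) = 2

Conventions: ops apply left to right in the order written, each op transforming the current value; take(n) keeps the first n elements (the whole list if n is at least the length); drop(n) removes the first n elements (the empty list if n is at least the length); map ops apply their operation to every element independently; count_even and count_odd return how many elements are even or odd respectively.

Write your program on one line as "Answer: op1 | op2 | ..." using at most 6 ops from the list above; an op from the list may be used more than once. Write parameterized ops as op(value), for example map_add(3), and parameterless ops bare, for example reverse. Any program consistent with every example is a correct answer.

take(4) | map_neg | reverse | take(3) | reverse | count_even

Check, running the answer program on each example:
  [17, 8, 1, -15, 17, -49, -21, -40] -> [17, 8, 1, -15] -> [-17, -8, -1, 15] -> [15, -1, -8, -17] -> [15, -1, -8] -> [-8, -1, 15] -> 1
  [3, -50, 47, -1] -> [3, -50, 47, -1] -> [-3, 50, -47, 1] -> [1, -47, 50, -3] -> [1, -47, 50] -> [50, -47, 1] -> 1
  [-12, -22, -17, -26, -3, -43, -29] -> [-12, -22, -17, -26] -> [12, 22, 17, 26] -> [26, 17, 22, 12] -> [26, 17, 22] -> [22, 17, 26] -> 2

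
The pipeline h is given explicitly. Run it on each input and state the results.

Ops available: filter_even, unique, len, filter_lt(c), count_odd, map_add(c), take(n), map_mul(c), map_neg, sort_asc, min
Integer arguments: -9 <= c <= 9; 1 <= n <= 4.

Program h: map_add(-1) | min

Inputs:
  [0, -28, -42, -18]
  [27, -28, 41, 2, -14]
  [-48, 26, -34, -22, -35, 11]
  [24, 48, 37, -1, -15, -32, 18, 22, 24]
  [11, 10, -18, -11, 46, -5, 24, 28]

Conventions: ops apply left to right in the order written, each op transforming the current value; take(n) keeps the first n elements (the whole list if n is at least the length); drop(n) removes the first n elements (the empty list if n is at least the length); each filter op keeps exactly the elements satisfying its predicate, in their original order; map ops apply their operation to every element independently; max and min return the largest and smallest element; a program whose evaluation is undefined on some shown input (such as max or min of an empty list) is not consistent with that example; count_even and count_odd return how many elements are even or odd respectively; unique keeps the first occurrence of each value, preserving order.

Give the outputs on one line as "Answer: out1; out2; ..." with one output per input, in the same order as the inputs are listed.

-43; -29; -49; -33; -19

Execution, op by op:
  [0, -28, -42, -18] -> [-1, -29, -43, -19] -> -43
  [27, -28, 41, 2, -14] -> [26, -29, 40, 1, -15] -> -29
  [-48, 26, -34, -22, -35, 11] -> [-49, 25, -35, -23, -36, 10] -> -49
  [24, 48, 37, -1, -15, -32, 18, 22, 24] -> [23, 47, 36, -2, -16, -33, 17, 21, 23] -> -33
  [11, 10, -18, -11, 46, -5, 24, 28] -> [10, 9, -19, -12, 45, -6, 23, 27] -> -19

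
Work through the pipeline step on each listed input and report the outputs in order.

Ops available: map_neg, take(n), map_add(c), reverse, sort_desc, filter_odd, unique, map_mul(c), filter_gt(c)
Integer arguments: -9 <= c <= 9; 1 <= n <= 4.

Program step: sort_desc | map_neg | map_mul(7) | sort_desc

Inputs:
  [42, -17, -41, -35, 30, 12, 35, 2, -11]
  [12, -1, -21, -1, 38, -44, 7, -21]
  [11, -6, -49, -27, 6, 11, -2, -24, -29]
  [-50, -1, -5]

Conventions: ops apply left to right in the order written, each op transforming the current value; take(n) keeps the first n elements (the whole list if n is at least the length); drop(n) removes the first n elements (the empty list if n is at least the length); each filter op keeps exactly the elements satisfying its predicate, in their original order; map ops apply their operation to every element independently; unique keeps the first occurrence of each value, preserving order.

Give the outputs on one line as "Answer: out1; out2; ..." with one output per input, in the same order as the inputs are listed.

[287, 245, 119, 77, -14, -84, -210, -245, -294]; [308, 147, 147, 7, 7, -49, -84, -266]; [343, 203, 189, 168, 42, 14, -42, -77, -77]; [350, 35, 7]

Execution, op by op:
  [42, -17, -41, -35, 30, 12, 35, 2, -11] -> [42, 35, 30, 12, 2, -11, -17, -35, -41] -> [-42, -35, -30, -12, -2, 11, 17, 35, 41] -> [-294, -245, -210, -84, -14, 77, 119, 245, 287] -> [287, 245, 119, 77, -14, -84, -210, -245, -294]
  [12, -1, -21, -1, 38, -44, 7, -21] -> [38, 12, 7, -1, -1, -21, -21, -44] -> [-38, -12, -7, 1, 1, 21, 21, 44] -> [-266, -84, -49, 7, 7, 147, 147, 308] -> [308, 147, 147, 7, 7, -49, -84, -266]
  [11, -6, -49, -27, 6, 11, -2, -24, -29] -> [11, 11, 6, -2, -6, -24, -27, -29, -49] -> [-11, -11, -6, 2, 6, 24, 27, 29, 49] -> [-77, -77, -42, 14, 42, 168, 189, 203, 343] -> [343, 203, 189, 168, 42, 14, -42, -77, -77]
  [-50, -1, -5] -> [-1, -5, -50] -> [1, 5, 50] -> [7, 35, 350] -> [350, 35, 7]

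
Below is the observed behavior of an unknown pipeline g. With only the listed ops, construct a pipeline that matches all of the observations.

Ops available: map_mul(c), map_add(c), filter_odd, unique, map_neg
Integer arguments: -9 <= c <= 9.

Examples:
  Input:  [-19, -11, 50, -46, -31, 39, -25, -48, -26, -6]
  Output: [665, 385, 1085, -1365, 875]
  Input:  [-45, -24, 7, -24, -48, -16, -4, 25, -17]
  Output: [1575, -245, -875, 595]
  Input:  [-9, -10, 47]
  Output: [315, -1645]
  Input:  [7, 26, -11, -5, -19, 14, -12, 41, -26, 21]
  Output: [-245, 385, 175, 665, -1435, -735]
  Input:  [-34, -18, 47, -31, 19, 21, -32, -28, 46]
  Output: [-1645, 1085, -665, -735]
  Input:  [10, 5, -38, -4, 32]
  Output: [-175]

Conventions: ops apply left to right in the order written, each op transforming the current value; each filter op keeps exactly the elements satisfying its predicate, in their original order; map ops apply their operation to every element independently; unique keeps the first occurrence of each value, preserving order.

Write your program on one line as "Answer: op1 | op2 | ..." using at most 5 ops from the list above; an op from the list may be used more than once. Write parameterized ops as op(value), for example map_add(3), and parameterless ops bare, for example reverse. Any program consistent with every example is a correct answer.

map_mul(7) | unique | map_mul(-5) | filter_odd

Check, running the answer program on each example:
  [-19, -11, 50, -46, -31, 39, -25, -48, -26, -6] -> [-133, -77, 350, -322, -217, 273, -175, -336, -182, -42] -> [-133, -77, 350, -322, -217, 273, -175, -336, -182, -42] -> [665, 385, -1750, 1610, 1085, -1365, 875, 1680, 910, 210] -> [665, 385, 1085, -1365, 875]
  [-45, -24, 7, -24, -48, -16, -4, 25, -17] -> [-315, -168, 49, -168, -336, -112, -28, 175, -119] -> [-315, -168, 49, -336, -112, -28, 175, -119] -> [1575, 840, -245, 1680, 560, 140, -875, 595] -> [1575, -245, -875, 595]
  [-9, -10, 47] -> [-63, -70, 329] -> [-63, -70, 329] -> [315, 350, -1645] -> [315, -1645]
  [7, 26, -11, -5, -19, 14, -12, 41, -26, 21] -> [49, 182, -77, -35, -133, 98, -84, 287, -182, 147] -> [49, 182, -77, -35, -133, 98, -84, 287, -182, 147] -> [-245, -910, 385, 175, 665, -490, 420, -1435, 910, -735] -> [-245, 385, 175, 665, -1435, -735]
  [-34, -18, 47, -31, 19, 21, -32, -28, 46] -> [-238, -126, 329, -217, 133, 147, -224, -196, 322] -> [-238, -126, 329, -217, 133, 147, -224, -196, 322] -> [1190, 630, -1645, 1085, -665, -735, 1120, 980, -1610] -> [-1645, 1085, -665, -735]
  [10, 5, -38, -4, 32] -> [70, 35, -266, -28, 224] -> [70, 35, -266, -28, 224] -> [-350, -175, 1330, 140, -1120] -> [-175]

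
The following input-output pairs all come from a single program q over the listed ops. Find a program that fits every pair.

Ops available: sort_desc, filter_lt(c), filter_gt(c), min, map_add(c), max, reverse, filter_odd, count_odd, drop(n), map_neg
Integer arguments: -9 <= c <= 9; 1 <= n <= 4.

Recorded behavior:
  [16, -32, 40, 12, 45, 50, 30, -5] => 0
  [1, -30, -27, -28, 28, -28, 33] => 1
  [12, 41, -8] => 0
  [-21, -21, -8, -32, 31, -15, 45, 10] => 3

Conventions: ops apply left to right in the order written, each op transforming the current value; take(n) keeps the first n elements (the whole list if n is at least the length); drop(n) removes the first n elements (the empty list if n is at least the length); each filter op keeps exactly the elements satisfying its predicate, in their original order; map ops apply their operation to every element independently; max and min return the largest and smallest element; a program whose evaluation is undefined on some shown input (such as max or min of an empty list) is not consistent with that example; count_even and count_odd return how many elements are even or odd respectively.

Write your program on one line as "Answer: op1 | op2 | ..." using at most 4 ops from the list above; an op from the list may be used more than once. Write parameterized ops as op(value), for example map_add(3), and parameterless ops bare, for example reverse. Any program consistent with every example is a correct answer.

filter_odd | map_add(4) | filter_lt(-3) | count_odd

Check, running the answer program on each example:
  [16, -32, 40, 12, 45, 50, 30, -5] -> [45, -5] -> [49, -1] -> [] -> 0
  [1, -30, -27, -28, 28, -28, 33] -> [1, -27, 33] -> [5, -23, 37] -> [-23] -> 1
  [12, 41, -8] -> [41] -> [45] -> [] -> 0
  [-21, -21, -8, -32, 31, -15, 45, 10] -> [-21, -21, 31, -15, 45] -> [-17, -17, 35, -11, 49] -> [-17, -17, -11] -> 3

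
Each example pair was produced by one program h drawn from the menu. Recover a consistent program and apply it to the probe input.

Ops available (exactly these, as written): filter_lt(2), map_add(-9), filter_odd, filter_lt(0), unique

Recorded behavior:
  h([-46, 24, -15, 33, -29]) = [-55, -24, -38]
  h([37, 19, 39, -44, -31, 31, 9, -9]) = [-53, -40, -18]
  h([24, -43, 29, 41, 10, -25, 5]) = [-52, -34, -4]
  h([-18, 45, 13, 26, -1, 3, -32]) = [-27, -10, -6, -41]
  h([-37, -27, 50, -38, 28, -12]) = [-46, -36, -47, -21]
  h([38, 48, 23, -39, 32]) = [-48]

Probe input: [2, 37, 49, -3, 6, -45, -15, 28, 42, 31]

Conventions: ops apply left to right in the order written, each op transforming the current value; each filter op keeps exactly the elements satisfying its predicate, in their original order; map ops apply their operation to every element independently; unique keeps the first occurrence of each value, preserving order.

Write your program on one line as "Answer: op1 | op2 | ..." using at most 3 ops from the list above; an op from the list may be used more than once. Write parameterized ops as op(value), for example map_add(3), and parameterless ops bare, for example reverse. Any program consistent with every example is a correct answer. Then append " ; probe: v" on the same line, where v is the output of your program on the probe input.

map_add(-9) | filter_lt(0) ; probe: [-7, -12, -3, -54, -24]

Check, running the answer program on each example:
  [-46, 24, -15, 33, -29] -> [-55, 15, -24, 24, -38] -> [-55, -24, -38]
  [37, 19, 39, -44, -31, 31, 9, -9] -> [28, 10, 30, -53, -40, 22, 0, -18] -> [-53, -40, -18]
  [24, -43, 29, 41, 10, -25, 5] -> [15, -52, 20, 32, 1, -34, -4] -> [-52, -34, -4]
  [-18, 45, 13, 26, -1, 3, -32] -> [-27, 36, 4, 17, -10, -6, -41] -> [-27, -10, -6, -41]
  [-37, -27, 50, -38, 28, -12] -> [-46, -36, 41, -47, 19, -21] -> [-46, -36, -47, -21]
  [38, 48, 23, -39, 32] -> [29, 39, 14, -48, 23] -> [-48]
  probe: [2, 37, 49, -3, 6, -45, -15, 28, 42, 31] -> [-7, 28, 40, -12, -3, -54, -24, 19, 33, 22] -> [-7, -12, -3, -54, -24]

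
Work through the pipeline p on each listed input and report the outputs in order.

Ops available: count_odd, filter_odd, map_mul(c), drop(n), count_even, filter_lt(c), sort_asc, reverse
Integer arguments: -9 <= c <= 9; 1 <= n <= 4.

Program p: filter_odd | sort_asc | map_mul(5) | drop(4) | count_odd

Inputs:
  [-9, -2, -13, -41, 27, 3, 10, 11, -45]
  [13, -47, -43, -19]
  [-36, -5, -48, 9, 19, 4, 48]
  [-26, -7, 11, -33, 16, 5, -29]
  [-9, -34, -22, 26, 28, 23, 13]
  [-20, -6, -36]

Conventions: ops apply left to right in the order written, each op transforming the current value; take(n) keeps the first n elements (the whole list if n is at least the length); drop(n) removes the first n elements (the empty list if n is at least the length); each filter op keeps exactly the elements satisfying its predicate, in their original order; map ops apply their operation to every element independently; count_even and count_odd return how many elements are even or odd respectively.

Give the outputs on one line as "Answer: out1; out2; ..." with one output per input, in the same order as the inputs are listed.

Execution, op by op:
  [-9, -2, -13, -41, 27, 3, 10, 11, -45] -> [-9, -13, -41, 27, 3, 11, -45] -> [-45, -41, -13, -9, 3, 11, 27] -> [-225, -205, -65, -45, 15, 55, 135] -> [15, 55, 135] -> 3
  [13, -47, -43, -19] -> [13, -47, -43, -19] -> [-47, -43, -19, 13] -> [-235, -215, -95, 65] -> [] -> 0
  [-36, -5, -48, 9, 19, 4, 48] -> [-5, 9, 19] -> [-5, 9, 19] -> [-25, 45, 95] -> [] -> 0
  [-26, -7, 11, -33, 16, 5, -29] -> [-7, 11, -33, 5, -29] -> [-33, -29, -7, 5, 11] -> [-165, -145, -35, 25, 55] -> [55] -> 1
  [-9, -34, -22, 26, 28, 23, 13] -> [-9, 23, 13] -> [-9, 13, 23] -> [-45, 65, 115] -> [] -> 0
  [-20, -6, -36] -> [] -> [] -> [] -> [] -> 0

3; 0; 0; 1; 0; 0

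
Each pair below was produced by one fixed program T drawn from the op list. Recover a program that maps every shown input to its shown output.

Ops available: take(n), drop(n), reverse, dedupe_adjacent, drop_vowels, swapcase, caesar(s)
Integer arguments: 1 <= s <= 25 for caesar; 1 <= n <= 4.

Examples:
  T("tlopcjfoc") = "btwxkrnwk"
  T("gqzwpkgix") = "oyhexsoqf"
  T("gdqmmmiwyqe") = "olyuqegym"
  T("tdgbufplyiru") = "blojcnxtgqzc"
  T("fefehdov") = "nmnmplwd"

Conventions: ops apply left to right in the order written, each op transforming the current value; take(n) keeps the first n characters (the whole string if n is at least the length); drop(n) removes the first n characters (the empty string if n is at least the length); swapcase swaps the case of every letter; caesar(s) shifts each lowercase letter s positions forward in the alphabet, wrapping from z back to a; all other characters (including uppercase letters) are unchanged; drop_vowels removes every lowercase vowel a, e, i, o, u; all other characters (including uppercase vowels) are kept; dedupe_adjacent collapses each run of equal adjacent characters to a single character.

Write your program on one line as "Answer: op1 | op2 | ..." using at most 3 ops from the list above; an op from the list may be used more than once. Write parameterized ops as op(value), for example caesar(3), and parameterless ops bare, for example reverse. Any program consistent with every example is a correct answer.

dedupe_adjacent | caesar(8)

Check, running the answer program on each example:
  "tlopcjfoc" -> "tlopcjfoc" -> "btwxkrnwk"
  "gqzwpkgix" -> "gqzwpkgix" -> "oyhexsoqf"
  "gdqmmmiwyqe" -> "gdqmiwyqe" -> "olyuqegym"
  "tdgbufplyiru" -> "tdgbufplyiru" -> "blojcnxtgqzc"
  "fefehdov" -> "fefehdov" -> "nmnmplwd"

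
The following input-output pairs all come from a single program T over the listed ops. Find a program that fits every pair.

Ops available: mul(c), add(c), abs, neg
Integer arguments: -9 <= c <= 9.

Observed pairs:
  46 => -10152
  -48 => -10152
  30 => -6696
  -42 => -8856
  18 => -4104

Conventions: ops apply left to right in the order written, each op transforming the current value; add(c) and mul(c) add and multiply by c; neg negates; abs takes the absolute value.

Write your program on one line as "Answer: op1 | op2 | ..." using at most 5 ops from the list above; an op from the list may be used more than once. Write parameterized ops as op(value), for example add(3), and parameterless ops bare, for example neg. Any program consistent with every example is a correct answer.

add(1) | mul(-6) | mul(4) | abs | mul(-9)

Check, running the answer program on each example:
  46 -> 47 -> -282 -> -1128 -> 1128 -> -10152
  -48 -> -47 -> 282 -> 1128 -> 1128 -> -10152
  30 -> 31 -> -186 -> -744 -> 744 -> -6696
  -42 -> -41 -> 246 -> 984 -> 984 -> -8856
  18 -> 19 -> -114 -> -456 -> 456 -> -4104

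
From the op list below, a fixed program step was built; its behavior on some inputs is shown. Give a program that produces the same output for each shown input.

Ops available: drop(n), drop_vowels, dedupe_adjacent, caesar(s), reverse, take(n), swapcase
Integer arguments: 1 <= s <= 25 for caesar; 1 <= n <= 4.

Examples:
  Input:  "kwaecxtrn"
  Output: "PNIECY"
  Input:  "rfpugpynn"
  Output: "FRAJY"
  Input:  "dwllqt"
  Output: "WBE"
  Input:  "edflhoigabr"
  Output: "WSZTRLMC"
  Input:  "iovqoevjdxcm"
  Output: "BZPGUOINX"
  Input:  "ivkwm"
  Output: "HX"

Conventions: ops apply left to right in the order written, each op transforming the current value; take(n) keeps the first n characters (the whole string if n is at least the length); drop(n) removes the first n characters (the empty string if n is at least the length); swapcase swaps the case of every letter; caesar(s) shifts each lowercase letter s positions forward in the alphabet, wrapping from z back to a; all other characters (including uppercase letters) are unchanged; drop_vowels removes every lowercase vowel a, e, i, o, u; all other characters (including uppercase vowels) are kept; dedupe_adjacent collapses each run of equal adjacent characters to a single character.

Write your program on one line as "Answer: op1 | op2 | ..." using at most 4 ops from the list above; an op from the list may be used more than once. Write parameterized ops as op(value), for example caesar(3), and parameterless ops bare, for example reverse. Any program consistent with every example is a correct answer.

drop(3) | dedupe_adjacent | caesar(11) | swapcase

Check, running the answer program on each example:
  "kwaecxtrn" -> "ecxtrn" -> "ecxtrn" -> "pniecy" -> "PNIECY"
  "rfpugpynn" -> "ugpynn" -> "ugpyn" -> "frajy" -> "FRAJY"
  "dwllqt" -> "lqt" -> "lqt" -> "wbe" -> "WBE"
  "edflhoigabr" -> "lhoigabr" -> "lhoigabr" -> "wsztrlmc" -> "WSZTRLMC"
  "iovqoevjdxcm" -> "qoevjdxcm" -> "qoevjdxcm" -> "bzpguoinx" -> "BZPGUOINX"
  "ivkwm" -> "wm" -> "wm" -> "hx" -> "HX"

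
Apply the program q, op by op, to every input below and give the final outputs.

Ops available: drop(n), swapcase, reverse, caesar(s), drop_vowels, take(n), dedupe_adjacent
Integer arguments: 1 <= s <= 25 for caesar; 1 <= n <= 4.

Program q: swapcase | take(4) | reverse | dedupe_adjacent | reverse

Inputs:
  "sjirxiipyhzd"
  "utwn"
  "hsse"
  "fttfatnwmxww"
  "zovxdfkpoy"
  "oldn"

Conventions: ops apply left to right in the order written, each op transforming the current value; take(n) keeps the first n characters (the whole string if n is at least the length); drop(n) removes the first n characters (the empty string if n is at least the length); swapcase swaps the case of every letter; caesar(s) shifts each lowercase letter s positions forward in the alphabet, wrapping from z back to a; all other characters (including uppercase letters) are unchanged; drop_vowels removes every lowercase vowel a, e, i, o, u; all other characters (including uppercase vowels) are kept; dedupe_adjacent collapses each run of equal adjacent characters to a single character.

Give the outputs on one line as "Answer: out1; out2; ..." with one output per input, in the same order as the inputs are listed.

"SJIR"; "UTWN"; "HSE"; "FTF"; "ZOVX"; "OLDN"

Execution, op by op:
  "sjirxiipyhzd" -> "SJIRXIIPYHZD" -> "SJIR" -> "RIJS" -> "RIJS" -> "SJIR"
  "utwn" -> "UTWN" -> "UTWN" -> "NWTU" -> "NWTU" -> "UTWN"
  "hsse" -> "HSSE" -> "HSSE" -> "ESSH" -> "ESH" -> "HSE"
  "fttfatnwmxww" -> "FTTFATNWMXWW" -> "FTTF" -> "FTTF" -> "FTF" -> "FTF"
  "zovxdfkpoy" -> "ZOVXDFKPOY" -> "ZOVX" -> "XVOZ" -> "XVOZ" -> "ZOVX"
  "oldn" -> "OLDN" -> "OLDN" -> "NDLO" -> "NDLO" -> "OLDN"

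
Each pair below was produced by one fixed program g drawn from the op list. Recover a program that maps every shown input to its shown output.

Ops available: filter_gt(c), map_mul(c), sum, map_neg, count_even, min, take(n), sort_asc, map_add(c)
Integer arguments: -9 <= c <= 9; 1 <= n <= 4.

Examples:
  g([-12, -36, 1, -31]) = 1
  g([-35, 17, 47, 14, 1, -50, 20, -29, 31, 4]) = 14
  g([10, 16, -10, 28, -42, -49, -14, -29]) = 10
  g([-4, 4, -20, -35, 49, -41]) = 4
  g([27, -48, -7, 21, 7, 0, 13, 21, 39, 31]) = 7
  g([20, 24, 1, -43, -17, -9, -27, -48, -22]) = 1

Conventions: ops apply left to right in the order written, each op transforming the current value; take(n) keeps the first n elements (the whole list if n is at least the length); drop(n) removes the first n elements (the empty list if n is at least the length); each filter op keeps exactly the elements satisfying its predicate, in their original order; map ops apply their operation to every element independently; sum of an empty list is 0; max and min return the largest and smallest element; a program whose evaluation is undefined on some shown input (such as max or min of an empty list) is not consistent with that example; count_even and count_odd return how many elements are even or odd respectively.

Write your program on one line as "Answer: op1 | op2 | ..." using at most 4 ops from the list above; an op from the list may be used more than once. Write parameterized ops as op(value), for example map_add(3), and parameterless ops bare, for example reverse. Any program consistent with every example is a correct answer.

filter_gt(-2) | take(3) | min

Check, running the answer program on each example:
  [-12, -36, 1, -31] -> [1] -> [1] -> 1
  [-35, 17, 47, 14, 1, -50, 20, -29, 31, 4] -> [17, 47, 14, 1, 20, 31, 4] -> [17, 47, 14] -> 14
  [10, 16, -10, 28, -42, -49, -14, -29] -> [10, 16, 28] -> [10, 16, 28] -> 10
  [-4, 4, -20, -35, 49, -41] -> [4, 49] -> [4, 49] -> 4
  [27, -48, -7, 21, 7, 0, 13, 21, 39, 31] -> [27, 21, 7, 0, 13, 21, 39, 31] -> [27, 21, 7] -> 7
  [20, 24, 1, -43, -17, -9, -27, -48, -22] -> [20, 24, 1] -> [20, 24, 1] -> 1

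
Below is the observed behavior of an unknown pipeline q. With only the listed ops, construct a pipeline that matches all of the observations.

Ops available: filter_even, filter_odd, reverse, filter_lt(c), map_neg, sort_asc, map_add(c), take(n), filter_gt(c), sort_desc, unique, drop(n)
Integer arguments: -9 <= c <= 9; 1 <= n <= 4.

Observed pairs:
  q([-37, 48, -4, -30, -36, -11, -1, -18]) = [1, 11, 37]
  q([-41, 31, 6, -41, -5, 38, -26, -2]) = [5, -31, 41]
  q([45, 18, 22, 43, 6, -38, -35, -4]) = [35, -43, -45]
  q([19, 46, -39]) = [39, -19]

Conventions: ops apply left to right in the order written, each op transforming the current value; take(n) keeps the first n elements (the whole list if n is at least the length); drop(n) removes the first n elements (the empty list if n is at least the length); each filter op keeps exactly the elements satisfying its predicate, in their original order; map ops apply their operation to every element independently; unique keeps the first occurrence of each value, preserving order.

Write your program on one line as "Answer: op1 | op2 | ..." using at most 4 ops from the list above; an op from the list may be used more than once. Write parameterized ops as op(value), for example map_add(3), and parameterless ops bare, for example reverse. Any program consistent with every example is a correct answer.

unique | reverse | filter_odd | map_neg

Check, running the answer program on each example:
  [-37, 48, -4, -30, -36, -11, -1, -18] -> [-37, 48, -4, -30, -36, -11, -1, -18] -> [-18, -1, -11, -36, -30, -4, 48, -37] -> [-1, -11, -37] -> [1, 11, 37]
  [-41, 31, 6, -41, -5, 38, -26, -2] -> [-41, 31, 6, -5, 38, -26, -2] -> [-2, -26, 38, -5, 6, 31, -41] -> [-5, 31, -41] -> [5, -31, 41]
  [45, 18, 22, 43, 6, -38, -35, -4] -> [45, 18, 22, 43, 6, -38, -35, -4] -> [-4, -35, -38, 6, 43, 22, 18, 45] -> [-35, 43, 45] -> [35, -43, -45]
  [19, 46, -39] -> [19, 46, -39] -> [-39, 46, 19] -> [-39, 19] -> [39, -19]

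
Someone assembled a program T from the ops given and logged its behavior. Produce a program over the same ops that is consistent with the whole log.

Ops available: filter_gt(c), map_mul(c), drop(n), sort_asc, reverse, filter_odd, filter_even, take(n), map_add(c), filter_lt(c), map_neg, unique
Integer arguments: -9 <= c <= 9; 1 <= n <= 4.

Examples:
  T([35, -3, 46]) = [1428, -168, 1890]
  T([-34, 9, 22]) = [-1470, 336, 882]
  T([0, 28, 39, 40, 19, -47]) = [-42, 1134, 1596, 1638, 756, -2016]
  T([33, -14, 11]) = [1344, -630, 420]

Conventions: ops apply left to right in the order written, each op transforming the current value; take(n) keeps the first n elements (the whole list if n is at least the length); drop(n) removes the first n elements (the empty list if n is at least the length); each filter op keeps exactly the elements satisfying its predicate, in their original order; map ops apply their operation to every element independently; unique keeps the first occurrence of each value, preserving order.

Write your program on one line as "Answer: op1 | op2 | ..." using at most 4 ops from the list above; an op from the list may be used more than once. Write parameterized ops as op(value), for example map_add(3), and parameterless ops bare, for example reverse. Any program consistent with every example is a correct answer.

map_mul(-6) | map_neg | map_add(-6) | map_mul(7)

Check, running the answer program on each example:
  [35, -3, 46] -> [-210, 18, -276] -> [210, -18, 276] -> [204, -24, 270] -> [1428, -168, 1890]
  [-34, 9, 22] -> [204, -54, -132] -> [-204, 54, 132] -> [-210, 48, 126] -> [-1470, 336, 882]
  [0, 28, 39, 40, 19, -47] -> [0, -168, -234, -240, -114, 282] -> [0, 168, 234, 240, 114, -282] -> [-6, 162, 228, 234, 108, -288] -> [-42, 1134, 1596, 1638, 756, -2016]
  [33, -14, 11] -> [-198, 84, -66] -> [198, -84, 66] -> [192, -90, 60] -> [1344, -630, 420]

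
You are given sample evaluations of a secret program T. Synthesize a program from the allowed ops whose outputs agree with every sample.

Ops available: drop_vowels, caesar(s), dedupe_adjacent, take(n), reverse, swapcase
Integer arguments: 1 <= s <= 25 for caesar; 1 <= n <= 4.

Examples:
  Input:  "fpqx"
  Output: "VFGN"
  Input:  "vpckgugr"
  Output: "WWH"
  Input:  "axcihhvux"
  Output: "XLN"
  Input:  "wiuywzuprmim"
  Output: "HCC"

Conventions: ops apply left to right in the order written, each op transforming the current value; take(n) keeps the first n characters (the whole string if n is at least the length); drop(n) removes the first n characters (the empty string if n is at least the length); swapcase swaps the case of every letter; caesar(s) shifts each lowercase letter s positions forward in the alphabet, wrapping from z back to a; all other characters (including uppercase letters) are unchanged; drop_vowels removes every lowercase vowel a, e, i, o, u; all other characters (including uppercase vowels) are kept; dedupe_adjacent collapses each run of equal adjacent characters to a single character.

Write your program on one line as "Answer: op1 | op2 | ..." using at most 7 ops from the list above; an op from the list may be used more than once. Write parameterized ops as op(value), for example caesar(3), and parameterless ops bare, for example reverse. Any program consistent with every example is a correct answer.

reverse | take(4) | drop_vowels | caesar(16) | reverse | swapcase

Check, running the answer program on each example:
  "fpqx" -> "xqpf" -> "xqpf" -> "xqpf" -> "ngfv" -> "vfgn" -> "VFGN"
  "vpckgugr" -> "rgugkcpv" -> "rgug" -> "rgg" -> "hww" -> "wwh" -> "WWH"
  "axcihhvux" -> "xuvhhicxa" -> "xuvh" -> "xvh" -> "nlx" -> "xln" -> "XLN"
  "wiuywzuprmim" -> "mimrpuzwyuiw" -> "mimr" -> "mmr" -> "cch" -> "hcc" -> "HCC"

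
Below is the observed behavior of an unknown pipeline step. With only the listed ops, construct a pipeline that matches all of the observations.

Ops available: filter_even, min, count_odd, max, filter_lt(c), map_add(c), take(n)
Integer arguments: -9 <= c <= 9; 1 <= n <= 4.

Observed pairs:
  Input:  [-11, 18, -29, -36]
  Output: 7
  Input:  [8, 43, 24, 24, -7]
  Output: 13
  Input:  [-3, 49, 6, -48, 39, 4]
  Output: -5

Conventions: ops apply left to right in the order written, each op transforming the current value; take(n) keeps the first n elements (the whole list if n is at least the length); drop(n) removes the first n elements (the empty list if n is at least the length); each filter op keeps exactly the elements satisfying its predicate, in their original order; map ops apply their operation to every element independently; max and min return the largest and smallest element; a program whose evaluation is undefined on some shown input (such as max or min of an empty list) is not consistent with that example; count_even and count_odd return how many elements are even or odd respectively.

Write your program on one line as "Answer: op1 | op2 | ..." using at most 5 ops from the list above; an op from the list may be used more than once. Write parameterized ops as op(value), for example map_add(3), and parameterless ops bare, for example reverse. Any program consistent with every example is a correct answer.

map_add(-2) | take(3) | filter_even | map_add(-9) | max

Check, running the answer program on each example:
  [-11, 18, -29, -36] -> [-13, 16, -31, -38] -> [-13, 16, -31] -> [16] -> [7] -> 7
  [8, 43, 24, 24, -7] -> [6, 41, 22, 22, -9] -> [6, 41, 22] -> [6, 22] -> [-3, 13] -> 13
  [-3, 49, 6, -48, 39, 4] -> [-5, 47, 4, -50, 37, 2] -> [-5, 47, 4] -> [4] -> [-5] -> -5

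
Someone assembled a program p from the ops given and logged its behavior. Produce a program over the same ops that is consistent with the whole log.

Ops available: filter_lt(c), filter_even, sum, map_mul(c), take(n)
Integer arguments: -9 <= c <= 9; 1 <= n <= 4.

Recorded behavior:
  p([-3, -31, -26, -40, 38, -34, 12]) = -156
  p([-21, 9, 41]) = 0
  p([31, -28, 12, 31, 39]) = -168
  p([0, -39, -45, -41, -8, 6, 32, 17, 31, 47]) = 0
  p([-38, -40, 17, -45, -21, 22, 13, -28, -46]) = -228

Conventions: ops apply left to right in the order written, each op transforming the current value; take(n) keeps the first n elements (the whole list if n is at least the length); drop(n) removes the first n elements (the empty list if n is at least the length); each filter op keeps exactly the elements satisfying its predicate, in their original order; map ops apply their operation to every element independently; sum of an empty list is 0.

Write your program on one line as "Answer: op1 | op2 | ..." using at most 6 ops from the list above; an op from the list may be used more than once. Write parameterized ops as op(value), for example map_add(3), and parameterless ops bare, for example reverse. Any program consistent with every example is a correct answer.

filter_even | take(4) | take(1) | map_mul(6) | sum

Check, running the answer program on each example:
  [-3, -31, -26, -40, 38, -34, 12] -> [-26, -40, 38, -34, 12] -> [-26, -40, 38, -34] -> [-26] -> [-156] -> -156
  [-21, 9, 41] -> [] -> [] -> [] -> [] -> 0
  [31, -28, 12, 31, 39] -> [-28, 12] -> [-28, 12] -> [-28] -> [-168] -> -168
  [0, -39, -45, -41, -8, 6, 32, 17, 31, 47] -> [0, -8, 6, 32] -> [0, -8, 6, 32] -> [0] -> [0] -> 0
  [-38, -40, 17, -45, -21, 22, 13, -28, -46] -> [-38, -40, 22, -28, -46] -> [-38, -40, 22, -28] -> [-38] -> [-228] -> -228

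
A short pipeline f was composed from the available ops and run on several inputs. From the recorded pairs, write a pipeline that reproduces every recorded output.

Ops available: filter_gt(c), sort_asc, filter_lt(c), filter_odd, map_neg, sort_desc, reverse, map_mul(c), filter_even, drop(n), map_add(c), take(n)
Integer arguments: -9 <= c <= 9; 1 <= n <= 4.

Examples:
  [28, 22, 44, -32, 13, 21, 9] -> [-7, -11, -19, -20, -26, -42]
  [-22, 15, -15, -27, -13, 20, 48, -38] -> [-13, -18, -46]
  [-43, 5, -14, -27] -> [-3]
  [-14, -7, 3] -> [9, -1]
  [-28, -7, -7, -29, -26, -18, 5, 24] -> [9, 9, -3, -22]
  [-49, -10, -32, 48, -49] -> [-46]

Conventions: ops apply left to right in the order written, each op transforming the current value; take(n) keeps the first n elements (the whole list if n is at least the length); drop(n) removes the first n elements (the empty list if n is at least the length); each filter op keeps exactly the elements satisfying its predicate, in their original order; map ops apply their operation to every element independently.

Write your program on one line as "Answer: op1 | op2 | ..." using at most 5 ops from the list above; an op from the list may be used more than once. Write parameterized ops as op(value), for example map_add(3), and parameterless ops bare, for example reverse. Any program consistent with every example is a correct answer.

filter_gt(-8) | sort_asc | map_neg | map_add(2)

Check, running the answer program on each example:
  [28, 22, 44, -32, 13, 21, 9] -> [28, 22, 44, 13, 21, 9] -> [9, 13, 21, 22, 28, 44] -> [-9, -13, -21, -22, -28, -44] -> [-7, -11, -19, -20, -26, -42]
  [-22, 15, -15, -27, -13, 20, 48, -38] -> [15, 20, 48] -> [15, 20, 48] -> [-15, -20, -48] -> [-13, -18, -46]
  [-43, 5, -14, -27] -> [5] -> [5] -> [-5] -> [-3]
  [-14, -7, 3] -> [-7, 3] -> [-7, 3] -> [7, -3] -> [9, -1]
  [-28, -7, -7, -29, -26, -18, 5, 24] -> [-7, -7, 5, 24] -> [-7, -7, 5, 24] -> [7, 7, -5, -24] -> [9, 9, -3, -22]
  [-49, -10, -32, 48, -49] -> [48] -> [48] -> [-48] -> [-46]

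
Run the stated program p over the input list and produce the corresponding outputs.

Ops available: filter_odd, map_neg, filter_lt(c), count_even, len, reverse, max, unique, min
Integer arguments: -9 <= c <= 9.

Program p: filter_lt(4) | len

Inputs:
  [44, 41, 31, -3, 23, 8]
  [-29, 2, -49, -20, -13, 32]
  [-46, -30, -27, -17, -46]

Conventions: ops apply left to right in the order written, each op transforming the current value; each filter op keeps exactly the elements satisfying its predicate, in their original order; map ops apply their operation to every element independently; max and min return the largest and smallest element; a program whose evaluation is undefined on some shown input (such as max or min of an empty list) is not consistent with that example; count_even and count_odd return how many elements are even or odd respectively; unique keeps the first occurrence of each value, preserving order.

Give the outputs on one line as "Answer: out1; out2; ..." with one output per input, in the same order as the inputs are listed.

Execution, op by op:
  [44, 41, 31, -3, 23, 8] -> [-3] -> 1
  [-29, 2, -49, -20, -13, 32] -> [-29, 2, -49, -20, -13] -> 5
  [-46, -30, -27, -17, -46] -> [-46, -30, -27, -17, -46] -> 5

1; 5; 5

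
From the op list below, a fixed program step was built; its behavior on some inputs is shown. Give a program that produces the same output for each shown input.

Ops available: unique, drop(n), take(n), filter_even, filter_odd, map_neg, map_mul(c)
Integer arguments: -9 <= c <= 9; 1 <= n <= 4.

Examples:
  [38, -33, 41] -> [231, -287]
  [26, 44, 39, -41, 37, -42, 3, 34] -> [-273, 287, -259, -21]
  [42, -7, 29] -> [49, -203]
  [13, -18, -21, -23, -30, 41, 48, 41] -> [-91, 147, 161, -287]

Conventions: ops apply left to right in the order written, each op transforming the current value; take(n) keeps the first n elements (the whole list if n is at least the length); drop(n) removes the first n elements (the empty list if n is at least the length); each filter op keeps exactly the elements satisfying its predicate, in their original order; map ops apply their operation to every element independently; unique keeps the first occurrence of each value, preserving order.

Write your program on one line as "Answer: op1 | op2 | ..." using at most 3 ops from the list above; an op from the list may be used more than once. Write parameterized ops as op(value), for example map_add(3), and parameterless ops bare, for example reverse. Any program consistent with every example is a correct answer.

map_mul(-7) | unique | filter_odd

Check, running the answer program on each example:
  [38, -33, 41] -> [-266, 231, -287] -> [-266, 231, -287] -> [231, -287]
  [26, 44, 39, -41, 37, -42, 3, 34] -> [-182, -308, -273, 287, -259, 294, -21, -238] -> [-182, -308, -273, 287, -259, 294, -21, -238] -> [-273, 287, -259, -21]
  [42, -7, 29] -> [-294, 49, -203] -> [-294, 49, -203] -> [49, -203]
  [13, -18, -21, -23, -30, 41, 48, 41] -> [-91, 126, 147, 161, 210, -287, -336, -287] -> [-91, 126, 147, 161, 210, -287, -336] -> [-91, 147, 161, -287]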